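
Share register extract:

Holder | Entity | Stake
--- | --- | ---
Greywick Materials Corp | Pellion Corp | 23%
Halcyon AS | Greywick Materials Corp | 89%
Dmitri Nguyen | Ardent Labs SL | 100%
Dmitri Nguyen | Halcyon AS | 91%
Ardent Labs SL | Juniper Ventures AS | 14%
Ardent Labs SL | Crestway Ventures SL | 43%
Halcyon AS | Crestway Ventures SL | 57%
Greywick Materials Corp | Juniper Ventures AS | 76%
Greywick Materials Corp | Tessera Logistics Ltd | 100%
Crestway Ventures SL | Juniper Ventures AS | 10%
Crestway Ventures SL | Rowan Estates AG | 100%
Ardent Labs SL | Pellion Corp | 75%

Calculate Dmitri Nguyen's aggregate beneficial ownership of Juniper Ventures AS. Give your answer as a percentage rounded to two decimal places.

Dmitri reaches Juniper along 4 paths.
Via Ardent → Crestway: 100% × 43% × 10% = 4.3%.
Via Halcyon → Crestway: 91% × 57% × 10% = 5.187%.
Via Ardent: 100% × 14% = 14%.
Via Halcyon → Greywick: 91% × 89% × 76% = 61.5524%.
Total: 4.3% + 5.187% + 14% + 61.5524% = 85.0394%.
Rounded: 85.04%.

85.04%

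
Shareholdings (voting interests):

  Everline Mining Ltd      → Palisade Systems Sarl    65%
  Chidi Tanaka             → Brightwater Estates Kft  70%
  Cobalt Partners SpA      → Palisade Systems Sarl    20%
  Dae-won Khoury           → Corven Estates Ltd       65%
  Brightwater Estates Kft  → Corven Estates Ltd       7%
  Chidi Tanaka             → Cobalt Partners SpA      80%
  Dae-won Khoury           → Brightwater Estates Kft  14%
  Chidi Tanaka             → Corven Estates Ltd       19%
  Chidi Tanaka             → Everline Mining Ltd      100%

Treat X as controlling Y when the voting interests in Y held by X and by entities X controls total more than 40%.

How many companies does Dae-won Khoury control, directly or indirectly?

Dae-won holds 65% of Corven, so Dae-won controls Corven.
No other company's threshold is met.
Dae-won controls 1 company.

1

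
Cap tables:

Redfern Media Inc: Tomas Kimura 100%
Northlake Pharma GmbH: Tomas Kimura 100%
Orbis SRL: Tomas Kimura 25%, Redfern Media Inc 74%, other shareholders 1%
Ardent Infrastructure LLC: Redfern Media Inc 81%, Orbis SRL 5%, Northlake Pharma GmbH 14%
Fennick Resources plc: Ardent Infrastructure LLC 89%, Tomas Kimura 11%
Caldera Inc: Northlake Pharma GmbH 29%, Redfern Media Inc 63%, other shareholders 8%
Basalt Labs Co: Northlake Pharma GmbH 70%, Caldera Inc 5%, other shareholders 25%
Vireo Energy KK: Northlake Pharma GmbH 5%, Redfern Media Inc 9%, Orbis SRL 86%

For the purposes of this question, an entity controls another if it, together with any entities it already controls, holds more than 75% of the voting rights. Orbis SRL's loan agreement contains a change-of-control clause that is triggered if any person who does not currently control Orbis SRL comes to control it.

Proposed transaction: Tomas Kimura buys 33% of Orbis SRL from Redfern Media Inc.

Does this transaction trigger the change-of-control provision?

No

The purchase adds only to Tomas's holdings (Redfern's stake shrinks), so Tomas is the only person who could newly come to control Orbis.
Tomas holds 100% of Redfern, so Tomas controls Redfern.
Tomas and Redfern together hold 25% + 74% = 99% of Orbis, so Tomas controls Orbis.
So Tomas already controls Orbis before the transaction.
After the purchase, Tomas's direct stake in Orbis rises to 25% + 33% = 58%, and Redfern's stake falls to 41%.
Tomas controlled Orbis already, so this is not a new person acquiring control; every other person's position is unchanged or reduced.
No new person acquires control, so the clause is not triggered.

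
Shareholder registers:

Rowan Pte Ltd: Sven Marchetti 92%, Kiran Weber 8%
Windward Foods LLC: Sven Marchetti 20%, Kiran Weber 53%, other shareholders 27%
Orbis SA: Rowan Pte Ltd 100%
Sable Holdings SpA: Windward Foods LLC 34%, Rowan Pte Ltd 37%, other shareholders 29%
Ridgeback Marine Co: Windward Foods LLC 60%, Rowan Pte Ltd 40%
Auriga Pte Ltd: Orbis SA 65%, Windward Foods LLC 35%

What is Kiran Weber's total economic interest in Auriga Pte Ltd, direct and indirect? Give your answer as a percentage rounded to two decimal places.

Kiran reaches Auriga along 2 paths.
Via Rowan → Orbis: 8% × 100% × 65% = 5.2%.
Via Windward: 53% × 35% = 18.55%.
Total: 5.2% + 18.55% = 23.75%.

23.75%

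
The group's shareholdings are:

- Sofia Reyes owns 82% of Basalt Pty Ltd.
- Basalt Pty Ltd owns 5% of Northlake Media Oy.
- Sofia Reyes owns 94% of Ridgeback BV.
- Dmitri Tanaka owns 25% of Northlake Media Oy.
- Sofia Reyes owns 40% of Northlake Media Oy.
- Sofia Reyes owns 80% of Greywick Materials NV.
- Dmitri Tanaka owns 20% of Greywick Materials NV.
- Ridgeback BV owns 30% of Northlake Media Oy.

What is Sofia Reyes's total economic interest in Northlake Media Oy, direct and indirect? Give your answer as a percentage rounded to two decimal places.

Sofia reaches Northlake along 3 paths.
Direct stake: 40% = 40%.
Via Ridgeback: 94% × 30% = 28.2%.
Via Basalt: 82% × 5% = 4.1%.
Total: 40% + 28.2% + 4.1% = 72.3%.
Rounded: 72.30%.

72.30%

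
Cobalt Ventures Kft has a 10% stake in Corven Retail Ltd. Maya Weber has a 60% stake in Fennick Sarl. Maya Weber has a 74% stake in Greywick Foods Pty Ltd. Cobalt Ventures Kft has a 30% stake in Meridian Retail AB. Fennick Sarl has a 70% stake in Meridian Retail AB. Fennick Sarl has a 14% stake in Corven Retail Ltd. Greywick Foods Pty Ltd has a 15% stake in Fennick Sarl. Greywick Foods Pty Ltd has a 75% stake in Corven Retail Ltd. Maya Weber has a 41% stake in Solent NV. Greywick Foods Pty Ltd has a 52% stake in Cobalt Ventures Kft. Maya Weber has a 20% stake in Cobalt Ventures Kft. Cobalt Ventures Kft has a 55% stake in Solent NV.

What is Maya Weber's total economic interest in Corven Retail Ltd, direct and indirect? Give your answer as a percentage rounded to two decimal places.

71.30%

Maya reaches Corven along 5 paths.
Via Greywick → Fennick: 74% × 15% × 14% = 1.554%.
Via Fennick: 60% × 14% = 8.4%.
Via Cobalt: 20% × 10% = 2%.
Via Greywick → Cobalt: 74% × 52% × 10% = 3.848%.
Via Greywick: 74% × 75% = 55.5%.
Total: 1.554% + 8.4% + 2% + 3.848% + 55.5% = 71.302%.
Rounded: 71.30%.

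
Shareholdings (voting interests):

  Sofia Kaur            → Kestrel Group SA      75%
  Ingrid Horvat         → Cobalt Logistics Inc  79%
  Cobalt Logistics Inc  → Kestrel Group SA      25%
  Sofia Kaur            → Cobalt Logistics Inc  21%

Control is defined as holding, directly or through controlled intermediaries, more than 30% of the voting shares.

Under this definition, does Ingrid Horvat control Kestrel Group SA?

No

Ingrid holds 79% of Cobalt, so Ingrid controls Cobalt.
In Kestrel, Ingrid's side holds only 25%, not > 30%.
So Ingrid does not control Kestrel.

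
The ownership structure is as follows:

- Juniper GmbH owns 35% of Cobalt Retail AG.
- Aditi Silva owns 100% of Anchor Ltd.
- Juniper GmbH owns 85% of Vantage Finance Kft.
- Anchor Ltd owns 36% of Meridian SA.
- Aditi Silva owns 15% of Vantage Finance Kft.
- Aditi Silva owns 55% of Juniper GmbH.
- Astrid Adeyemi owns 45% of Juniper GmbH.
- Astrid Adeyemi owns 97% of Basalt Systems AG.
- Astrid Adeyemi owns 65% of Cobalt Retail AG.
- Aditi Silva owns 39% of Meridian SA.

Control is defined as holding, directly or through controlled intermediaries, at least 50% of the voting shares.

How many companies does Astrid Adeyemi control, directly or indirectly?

2

Astrid holds 65% of Cobalt, so Astrid controls Cobalt.
Astrid holds 97% of Basalt, so Astrid controls Basalt.
No other company's threshold is met.
Astrid controls 2 companies.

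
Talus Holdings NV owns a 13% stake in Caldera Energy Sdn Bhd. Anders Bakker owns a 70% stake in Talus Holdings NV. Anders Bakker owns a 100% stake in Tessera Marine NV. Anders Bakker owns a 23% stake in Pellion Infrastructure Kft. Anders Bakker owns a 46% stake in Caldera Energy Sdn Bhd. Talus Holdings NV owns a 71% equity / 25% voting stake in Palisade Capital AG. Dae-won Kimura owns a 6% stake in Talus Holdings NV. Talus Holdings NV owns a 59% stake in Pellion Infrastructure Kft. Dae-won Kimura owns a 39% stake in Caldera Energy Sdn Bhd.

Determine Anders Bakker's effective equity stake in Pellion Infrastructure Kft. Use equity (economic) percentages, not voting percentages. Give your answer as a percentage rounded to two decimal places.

Anders reaches Pellion along 2 paths.
Direct stake: 23% = 23%.
Via Talus: 70% × 59% = 41.3%.
Total: 23% + 41.3% = 64.3%.
Rounded: 64.30%.

64.30%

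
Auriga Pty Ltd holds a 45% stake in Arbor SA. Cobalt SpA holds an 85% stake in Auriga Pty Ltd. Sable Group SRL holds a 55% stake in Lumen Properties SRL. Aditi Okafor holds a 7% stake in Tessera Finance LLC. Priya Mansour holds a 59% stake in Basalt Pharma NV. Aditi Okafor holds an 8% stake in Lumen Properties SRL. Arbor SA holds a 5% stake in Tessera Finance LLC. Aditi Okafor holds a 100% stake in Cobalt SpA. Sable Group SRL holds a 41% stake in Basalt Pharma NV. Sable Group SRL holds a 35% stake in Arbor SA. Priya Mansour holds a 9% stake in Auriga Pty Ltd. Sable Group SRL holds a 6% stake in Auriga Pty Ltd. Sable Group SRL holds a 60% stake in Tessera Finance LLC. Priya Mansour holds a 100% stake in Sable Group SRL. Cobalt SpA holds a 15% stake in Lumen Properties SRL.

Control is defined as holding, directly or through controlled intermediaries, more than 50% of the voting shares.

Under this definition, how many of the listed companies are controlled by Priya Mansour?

4

Priya holds 100% of Sable, so Priya controls Sable.
Sable and Priya together hold 41% + 59% = 100% of Basalt, so Priya controls Basalt.
Sable holds 55% of Lumen, so Priya controls Lumen.
Sable holds 60% of Tessera, so Priya controls Tessera.
No other company's threshold is met.
Priya controls 4 companies.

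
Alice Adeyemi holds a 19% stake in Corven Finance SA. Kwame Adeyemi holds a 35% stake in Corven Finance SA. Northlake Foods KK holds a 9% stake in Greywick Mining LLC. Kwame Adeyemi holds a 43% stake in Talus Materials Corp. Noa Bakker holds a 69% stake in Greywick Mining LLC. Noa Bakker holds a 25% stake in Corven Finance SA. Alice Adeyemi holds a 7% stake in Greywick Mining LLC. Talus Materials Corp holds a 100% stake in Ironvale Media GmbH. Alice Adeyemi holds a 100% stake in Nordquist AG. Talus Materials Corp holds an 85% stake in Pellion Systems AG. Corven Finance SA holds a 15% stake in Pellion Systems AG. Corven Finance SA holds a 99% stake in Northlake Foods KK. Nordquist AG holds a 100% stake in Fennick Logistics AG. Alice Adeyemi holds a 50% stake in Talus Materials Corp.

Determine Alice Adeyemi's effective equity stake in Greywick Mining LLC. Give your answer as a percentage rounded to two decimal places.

Alice reaches Greywick along 2 paths.
Direct stake: 7% = 7%.
Via Corven → Northlake: 19% × 99% × 9% = 1.6929%.
Total: 7% + 1.6929% = 8.6929%.
Rounded: 8.69%.

8.69%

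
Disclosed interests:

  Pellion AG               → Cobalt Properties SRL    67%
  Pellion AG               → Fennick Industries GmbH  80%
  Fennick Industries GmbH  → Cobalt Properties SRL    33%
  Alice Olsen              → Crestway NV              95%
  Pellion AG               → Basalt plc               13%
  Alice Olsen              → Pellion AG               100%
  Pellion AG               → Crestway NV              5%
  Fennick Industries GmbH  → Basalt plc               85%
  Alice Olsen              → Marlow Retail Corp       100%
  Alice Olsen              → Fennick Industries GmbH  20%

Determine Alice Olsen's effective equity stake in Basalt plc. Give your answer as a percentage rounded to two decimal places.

98.00%

Alice reaches Basalt along 3 paths.
Via Pellion → Fennick: 100% × 80% × 85% = 68%.
Via Fennick: 20% × 85% = 17%.
Via Pellion: 100% × 13% = 13%.
Total: 68% + 17% + 13% = 98%.
Rounded: 98.00%.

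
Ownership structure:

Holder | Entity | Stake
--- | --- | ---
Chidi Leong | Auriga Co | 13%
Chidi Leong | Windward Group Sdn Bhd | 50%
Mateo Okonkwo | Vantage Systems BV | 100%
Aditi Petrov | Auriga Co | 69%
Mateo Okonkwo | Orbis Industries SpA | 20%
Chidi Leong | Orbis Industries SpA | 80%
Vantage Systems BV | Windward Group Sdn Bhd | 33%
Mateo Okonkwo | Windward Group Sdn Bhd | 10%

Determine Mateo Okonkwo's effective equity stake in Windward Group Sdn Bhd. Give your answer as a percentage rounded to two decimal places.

Mateo reaches Windward along 2 paths.
Via Vantage: 100% × 33% = 33%.
Direct stake: 10% = 10%.
Total: 33% + 10% = 43%.
Rounded: 43.00%.

43.00%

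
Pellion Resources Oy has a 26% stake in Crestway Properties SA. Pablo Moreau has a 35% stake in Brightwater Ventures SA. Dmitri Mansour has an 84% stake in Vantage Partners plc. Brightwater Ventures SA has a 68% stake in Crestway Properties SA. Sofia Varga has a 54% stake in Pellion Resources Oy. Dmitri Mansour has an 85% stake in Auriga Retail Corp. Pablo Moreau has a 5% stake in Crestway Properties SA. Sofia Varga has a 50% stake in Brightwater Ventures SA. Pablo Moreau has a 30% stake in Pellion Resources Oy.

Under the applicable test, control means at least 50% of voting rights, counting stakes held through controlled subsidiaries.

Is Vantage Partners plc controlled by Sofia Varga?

Sofia holds 54% of Pellion, so Sofia controls Pellion.
Sofia holds 50% of Brightwater, so Sofia controls Brightwater.
Pellion and Brightwater together hold 26% + 68% = 94% of Crestway, so Sofia controls Crestway.
Neither Sofia nor any entity Sofia controls holds any voting interest in Vantage.
So Sofia does not control Vantage.

No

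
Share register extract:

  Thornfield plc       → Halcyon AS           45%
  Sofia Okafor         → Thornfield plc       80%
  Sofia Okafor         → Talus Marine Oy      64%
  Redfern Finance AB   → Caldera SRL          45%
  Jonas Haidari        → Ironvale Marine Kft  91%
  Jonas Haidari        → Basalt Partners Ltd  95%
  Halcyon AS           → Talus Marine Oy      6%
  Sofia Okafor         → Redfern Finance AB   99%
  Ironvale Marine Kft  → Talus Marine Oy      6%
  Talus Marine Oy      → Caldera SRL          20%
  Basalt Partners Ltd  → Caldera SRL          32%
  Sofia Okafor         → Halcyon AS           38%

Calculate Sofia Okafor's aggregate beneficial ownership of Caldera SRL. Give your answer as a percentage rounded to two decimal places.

58.24%

Sofia reaches Caldera along 4 paths.
Via Talus: 64% × 20% = 12.8%.
Via Thornfield → Halcyon → Talus: 80% × 45% × 6% × 20% = 0.432%.
Via Halcyon → Talus: 38% × 6% × 20% = 0.456%.
Via Redfern: 99% × 45% = 44.55%.
Total: 12.8% + 0.432% + 0.456% + 44.55% = 58.238%.
Rounded: 58.24%.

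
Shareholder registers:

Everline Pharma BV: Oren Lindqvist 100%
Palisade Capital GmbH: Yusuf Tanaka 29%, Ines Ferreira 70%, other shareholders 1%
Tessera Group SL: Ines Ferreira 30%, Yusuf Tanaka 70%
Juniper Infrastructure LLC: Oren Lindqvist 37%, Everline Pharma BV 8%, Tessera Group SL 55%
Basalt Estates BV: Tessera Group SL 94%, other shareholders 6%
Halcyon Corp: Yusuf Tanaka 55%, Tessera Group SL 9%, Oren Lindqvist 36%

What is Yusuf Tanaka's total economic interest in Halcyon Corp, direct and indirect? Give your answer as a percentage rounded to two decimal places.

Yusuf reaches Halcyon along 2 paths.
Direct stake: 55% = 55%.
Via Tessera: 70% × 9% = 6.3%.
Total: 55% + 6.3% = 61.3%.
Rounded: 61.30%.

61.30%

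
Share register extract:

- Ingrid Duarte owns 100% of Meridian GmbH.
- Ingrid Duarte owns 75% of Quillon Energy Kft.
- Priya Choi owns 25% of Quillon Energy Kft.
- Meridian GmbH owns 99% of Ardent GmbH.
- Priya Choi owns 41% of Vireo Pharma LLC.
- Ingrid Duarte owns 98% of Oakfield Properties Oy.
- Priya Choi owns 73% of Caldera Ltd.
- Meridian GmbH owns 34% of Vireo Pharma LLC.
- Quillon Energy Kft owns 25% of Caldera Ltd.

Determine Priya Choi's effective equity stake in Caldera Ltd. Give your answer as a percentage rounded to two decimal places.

Priya reaches Caldera along 2 paths.
Direct stake: 73% = 73%.
Via Quillon: 25% × 25% = 6.25%.
Total: 73% + 6.25% = 79.25%.

79.25%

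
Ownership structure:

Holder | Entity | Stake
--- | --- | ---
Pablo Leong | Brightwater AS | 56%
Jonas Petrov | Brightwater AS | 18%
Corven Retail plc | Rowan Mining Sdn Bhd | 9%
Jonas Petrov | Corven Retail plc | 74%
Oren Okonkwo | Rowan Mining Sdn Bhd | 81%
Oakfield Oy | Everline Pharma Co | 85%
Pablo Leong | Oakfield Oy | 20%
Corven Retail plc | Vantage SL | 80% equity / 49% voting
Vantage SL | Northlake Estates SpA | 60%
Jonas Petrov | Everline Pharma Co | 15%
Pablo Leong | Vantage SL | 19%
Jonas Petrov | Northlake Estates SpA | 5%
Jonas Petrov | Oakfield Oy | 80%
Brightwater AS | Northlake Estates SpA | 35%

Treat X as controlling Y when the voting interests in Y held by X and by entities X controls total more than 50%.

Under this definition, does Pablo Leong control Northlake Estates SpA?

No

Pablo holds 56% of Brightwater, so Pablo controls Brightwater.
In Northlake, Pablo's side holds only 35%, not > 50%.
So Pablo does not control Northlake.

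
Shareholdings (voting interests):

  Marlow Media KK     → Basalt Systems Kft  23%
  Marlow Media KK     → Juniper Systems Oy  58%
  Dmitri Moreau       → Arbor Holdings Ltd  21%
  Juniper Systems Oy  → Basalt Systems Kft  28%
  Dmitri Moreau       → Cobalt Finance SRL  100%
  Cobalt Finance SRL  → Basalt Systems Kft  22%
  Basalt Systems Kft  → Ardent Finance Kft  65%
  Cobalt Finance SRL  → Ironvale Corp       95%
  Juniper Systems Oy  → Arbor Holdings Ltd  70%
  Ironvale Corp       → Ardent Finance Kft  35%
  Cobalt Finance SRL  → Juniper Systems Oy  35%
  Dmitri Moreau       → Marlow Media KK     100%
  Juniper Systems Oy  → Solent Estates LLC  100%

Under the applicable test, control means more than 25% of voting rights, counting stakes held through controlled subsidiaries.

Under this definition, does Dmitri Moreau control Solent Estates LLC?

Yes

Dmitri holds 100% of Marlow, so Dmitri controls Marlow.
Dmitri holds 100% of Cobalt, so Dmitri controls Cobalt.
Cobalt and Marlow together hold 35% + 58% = 93% of Juniper, so Dmitri controls Juniper.
Juniper holds 100% of Solent, so Dmitri controls Solent.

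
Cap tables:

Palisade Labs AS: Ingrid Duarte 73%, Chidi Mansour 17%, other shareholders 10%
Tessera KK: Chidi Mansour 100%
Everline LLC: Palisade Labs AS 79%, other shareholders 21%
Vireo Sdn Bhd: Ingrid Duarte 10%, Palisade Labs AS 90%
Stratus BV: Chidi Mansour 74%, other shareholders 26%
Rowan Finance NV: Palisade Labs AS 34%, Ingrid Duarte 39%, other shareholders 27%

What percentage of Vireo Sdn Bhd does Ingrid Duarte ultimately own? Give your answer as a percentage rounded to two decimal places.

75.70%

Ingrid reaches Vireo along 2 paths.
Direct stake: 10% = 10%.
Via Palisade: 73% × 90% = 65.7%.
Total: 10% + 65.7% = 75.7%.
Rounded: 75.70%.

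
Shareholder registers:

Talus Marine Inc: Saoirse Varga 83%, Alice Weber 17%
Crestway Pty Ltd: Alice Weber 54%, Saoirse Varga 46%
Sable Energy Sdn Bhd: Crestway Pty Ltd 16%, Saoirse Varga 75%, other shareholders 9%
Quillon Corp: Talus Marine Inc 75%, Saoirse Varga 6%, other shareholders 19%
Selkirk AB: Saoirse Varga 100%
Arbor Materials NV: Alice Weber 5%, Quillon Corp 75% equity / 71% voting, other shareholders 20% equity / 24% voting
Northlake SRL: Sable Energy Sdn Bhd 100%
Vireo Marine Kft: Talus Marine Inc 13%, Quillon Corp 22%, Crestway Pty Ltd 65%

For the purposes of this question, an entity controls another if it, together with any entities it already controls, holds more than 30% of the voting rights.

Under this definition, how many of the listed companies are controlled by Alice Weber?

Alice holds 54% of Crestway, so Alice controls Crestway.
Crestway holds 65% of Vireo, so Alice controls Vireo.
No other company's threshold is met.
Alice controls 2 companies.

2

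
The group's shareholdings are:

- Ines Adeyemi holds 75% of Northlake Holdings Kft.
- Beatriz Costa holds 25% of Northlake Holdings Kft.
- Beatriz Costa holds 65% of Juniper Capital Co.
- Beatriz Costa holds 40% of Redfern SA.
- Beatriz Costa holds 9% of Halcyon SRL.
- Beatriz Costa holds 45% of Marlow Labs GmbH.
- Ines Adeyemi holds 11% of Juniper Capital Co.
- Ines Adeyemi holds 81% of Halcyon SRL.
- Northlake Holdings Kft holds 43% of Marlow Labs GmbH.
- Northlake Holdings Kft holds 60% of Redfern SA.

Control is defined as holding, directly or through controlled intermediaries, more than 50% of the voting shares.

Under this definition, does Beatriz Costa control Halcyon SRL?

No

Beatriz holds 65% of Juniper, so Beatriz controls Juniper.
In Halcyon, Beatriz's side holds only 9%, not > 50%.
So Beatriz does not control Halcyon.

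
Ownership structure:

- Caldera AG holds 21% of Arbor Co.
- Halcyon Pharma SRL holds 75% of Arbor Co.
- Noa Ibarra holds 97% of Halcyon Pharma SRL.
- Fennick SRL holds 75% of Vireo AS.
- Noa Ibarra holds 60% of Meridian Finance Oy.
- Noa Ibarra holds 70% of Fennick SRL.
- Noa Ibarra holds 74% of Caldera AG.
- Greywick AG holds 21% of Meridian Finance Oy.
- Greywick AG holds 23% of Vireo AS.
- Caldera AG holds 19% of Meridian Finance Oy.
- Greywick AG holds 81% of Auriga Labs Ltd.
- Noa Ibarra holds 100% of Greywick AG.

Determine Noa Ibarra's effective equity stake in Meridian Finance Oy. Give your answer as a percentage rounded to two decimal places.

Noa reaches Meridian along 3 paths.
Via Greywick: 100% × 21% = 21%.
Direct stake: 60% = 60%.
Via Caldera: 74% × 19% = 14.06%.
Total: 21% + 60% + 14.06% = 95.06%.

95.06%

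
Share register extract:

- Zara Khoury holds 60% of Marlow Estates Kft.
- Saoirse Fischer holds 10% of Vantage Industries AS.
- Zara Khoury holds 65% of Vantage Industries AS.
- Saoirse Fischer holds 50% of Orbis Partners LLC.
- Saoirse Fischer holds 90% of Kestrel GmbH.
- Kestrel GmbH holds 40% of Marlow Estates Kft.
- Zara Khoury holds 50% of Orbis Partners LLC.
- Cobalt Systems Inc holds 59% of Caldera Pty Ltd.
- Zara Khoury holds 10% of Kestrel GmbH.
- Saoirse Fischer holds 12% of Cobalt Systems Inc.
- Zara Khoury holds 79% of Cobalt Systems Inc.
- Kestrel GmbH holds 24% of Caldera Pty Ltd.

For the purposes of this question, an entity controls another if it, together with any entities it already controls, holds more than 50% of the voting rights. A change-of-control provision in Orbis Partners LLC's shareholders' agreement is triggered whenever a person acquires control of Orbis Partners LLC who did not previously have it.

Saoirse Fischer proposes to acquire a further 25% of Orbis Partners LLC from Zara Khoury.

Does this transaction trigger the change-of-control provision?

The purchase adds only to Saoirse's holdings (Zara's stake shrinks), so Saoirse is the only person who could newly come to control Orbis.
Saoirse holds 90% of Kestrel, so Saoirse controls Kestrel.
In Orbis, Saoirse's side holds only 50%, not > 50%.
So before the transaction, Saoirse does not control Orbis.
After the purchase, Saoirse's direct stake in Orbis rises to 50% + 25% = 75%, and Zara's stake falls to 25%.
Saoirse holds 75% of Orbis, so Saoirse controls Orbis.
Saoirse did not control Orbis before and does after, so the clause is triggered.

Yes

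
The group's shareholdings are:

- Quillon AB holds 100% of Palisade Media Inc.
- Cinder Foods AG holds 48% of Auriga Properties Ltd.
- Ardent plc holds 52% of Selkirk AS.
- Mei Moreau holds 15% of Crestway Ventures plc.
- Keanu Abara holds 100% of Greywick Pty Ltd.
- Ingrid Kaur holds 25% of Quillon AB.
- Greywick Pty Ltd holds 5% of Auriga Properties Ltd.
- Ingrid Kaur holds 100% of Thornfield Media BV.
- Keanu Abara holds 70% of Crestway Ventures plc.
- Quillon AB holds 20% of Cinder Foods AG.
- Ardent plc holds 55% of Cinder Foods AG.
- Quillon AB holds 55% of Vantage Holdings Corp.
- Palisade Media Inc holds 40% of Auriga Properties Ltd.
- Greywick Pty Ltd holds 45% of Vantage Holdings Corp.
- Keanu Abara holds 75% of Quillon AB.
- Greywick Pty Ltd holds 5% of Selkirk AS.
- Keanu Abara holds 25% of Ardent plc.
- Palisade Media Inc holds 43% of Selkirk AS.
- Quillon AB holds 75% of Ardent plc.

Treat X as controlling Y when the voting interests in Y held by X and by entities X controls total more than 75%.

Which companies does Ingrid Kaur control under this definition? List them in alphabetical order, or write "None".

Thornfield Media BV

Ingrid holds 100% of Thornfield, so Ingrid controls Thornfield.
No other company's threshold is met.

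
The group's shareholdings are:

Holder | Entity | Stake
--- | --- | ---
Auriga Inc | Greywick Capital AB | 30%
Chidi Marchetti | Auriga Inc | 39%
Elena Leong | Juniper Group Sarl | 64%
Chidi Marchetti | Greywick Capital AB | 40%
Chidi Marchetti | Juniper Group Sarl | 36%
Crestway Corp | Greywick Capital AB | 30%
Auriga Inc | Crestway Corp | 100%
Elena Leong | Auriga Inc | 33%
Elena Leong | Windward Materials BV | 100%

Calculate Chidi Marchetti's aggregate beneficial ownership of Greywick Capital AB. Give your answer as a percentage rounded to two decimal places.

Chidi reaches Greywick along 3 paths.
Direct stake: 40% = 40%.
Via Auriga → Crestway: 39% × 100% × 30% = 11.7%.
Via Auriga: 39% × 30% = 11.7%.
Total: 40% + 11.7% + 11.7% = 63.4%.
Rounded: 63.40%.

63.40%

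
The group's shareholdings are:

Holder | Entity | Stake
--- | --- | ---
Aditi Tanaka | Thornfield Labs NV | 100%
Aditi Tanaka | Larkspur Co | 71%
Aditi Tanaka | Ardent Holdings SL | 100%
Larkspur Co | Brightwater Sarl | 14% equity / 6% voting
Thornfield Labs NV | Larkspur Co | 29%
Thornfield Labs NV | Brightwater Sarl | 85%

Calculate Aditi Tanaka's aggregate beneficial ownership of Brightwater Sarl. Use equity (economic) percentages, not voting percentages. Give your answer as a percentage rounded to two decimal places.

99.00%

Aditi reaches Brightwater along 3 paths.
Via Thornfield: 100% × 85% = 85%.
Via Larkspur: 71% × 14% = 9.94%.
Via Thornfield → Larkspur: 100% × 29% × 14% = 4.06%.
Total: 85% + 9.94% + 4.06% = 99%.
Rounded: 99.00%.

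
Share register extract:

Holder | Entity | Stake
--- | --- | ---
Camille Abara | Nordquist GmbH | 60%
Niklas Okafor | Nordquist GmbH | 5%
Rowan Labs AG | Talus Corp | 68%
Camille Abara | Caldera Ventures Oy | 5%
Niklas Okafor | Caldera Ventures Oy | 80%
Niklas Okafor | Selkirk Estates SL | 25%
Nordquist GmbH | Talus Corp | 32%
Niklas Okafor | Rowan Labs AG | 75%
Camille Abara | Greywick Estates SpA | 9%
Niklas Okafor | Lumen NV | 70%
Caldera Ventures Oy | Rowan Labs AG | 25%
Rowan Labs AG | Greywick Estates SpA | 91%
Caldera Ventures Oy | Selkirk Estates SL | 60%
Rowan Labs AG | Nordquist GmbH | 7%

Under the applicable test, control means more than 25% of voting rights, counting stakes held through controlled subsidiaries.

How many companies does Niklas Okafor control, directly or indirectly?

Niklas holds 80% of Caldera, so Niklas controls Caldera.
Niklas and Caldera together hold 75% + 25% = 100% of Rowan, so Niklas controls Rowan.
Niklas and Caldera together hold 25% + 60% = 85% of Selkirk, so Niklas controls Selkirk.
Niklas holds 70% of Lumen, so Niklas controls Lumen.
Rowan holds 91% of Greywick, so Niklas controls Greywick.
Rowan holds 68% of Talus, so Niklas controls Talus.
No other company's threshold is met.
Niklas controls 6 companies.

6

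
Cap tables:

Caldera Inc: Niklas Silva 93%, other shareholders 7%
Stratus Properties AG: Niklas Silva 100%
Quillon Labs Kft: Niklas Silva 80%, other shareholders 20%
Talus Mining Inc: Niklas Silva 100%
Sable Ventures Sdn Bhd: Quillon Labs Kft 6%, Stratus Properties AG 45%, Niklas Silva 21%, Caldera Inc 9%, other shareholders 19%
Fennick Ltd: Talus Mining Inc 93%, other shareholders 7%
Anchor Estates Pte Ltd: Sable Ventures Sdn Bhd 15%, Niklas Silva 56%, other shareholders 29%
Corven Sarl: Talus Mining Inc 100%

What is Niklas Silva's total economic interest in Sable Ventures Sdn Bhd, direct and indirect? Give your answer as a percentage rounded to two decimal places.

79.17%

Niklas reaches Sable along 4 paths.
Via Quillon: 80% × 6% = 4.8%.
Via Stratus: 100% × 45% = 45%.
Direct stake: 21% = 21%.
Via Caldera: 93% × 9% = 8.37%.
Total: 4.8% + 45% + 21% + 8.37% = 79.17%.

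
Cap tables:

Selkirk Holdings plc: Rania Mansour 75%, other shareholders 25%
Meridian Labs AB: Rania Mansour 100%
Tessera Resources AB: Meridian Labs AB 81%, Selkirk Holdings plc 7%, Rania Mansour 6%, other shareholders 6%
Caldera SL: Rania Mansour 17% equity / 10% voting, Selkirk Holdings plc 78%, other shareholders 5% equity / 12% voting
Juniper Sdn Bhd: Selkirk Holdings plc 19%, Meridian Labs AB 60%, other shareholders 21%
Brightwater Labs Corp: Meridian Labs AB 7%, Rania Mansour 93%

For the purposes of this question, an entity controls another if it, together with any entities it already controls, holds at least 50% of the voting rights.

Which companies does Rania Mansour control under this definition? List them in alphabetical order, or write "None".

Rania holds 75% of Selkirk, so Rania controls Selkirk.
Rania holds 100% of Meridian, so Rania controls Meridian.
Meridian and Selkirk and Rania together hold 81% + 7% + 6% = 94% of Tessera, so Rania controls Tessera.
Rania and Selkirk together hold 10% + 78% = 88% of Caldera, so Rania controls Caldera.
Selkirk and Meridian together hold 19% + 60% = 79% of Juniper, so Rania controls Juniper.
Meridian and Rania together hold 7% + 93% = 100% of Brightwater, so Rania controls Brightwater.

Brightwater Labs Corp, Caldera SL, Juniper Sdn Bhd, Meridian Labs AB, Selkirk Holdings plc, Tessera Resources AB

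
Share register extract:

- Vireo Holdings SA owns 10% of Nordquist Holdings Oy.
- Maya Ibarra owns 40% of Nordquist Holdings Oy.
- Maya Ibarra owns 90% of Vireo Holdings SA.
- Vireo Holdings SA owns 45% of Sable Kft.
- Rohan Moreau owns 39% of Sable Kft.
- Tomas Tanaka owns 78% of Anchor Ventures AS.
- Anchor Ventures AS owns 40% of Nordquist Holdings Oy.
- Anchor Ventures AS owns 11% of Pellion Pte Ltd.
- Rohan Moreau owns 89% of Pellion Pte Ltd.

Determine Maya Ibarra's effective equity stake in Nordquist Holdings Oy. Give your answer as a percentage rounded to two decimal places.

49.00%

Maya reaches Nordquist along 2 paths.
Direct stake: 40% = 40%.
Via Vireo: 90% × 10% = 9%.
Total: 40% + 9% = 49%.
Rounded: 49.00%.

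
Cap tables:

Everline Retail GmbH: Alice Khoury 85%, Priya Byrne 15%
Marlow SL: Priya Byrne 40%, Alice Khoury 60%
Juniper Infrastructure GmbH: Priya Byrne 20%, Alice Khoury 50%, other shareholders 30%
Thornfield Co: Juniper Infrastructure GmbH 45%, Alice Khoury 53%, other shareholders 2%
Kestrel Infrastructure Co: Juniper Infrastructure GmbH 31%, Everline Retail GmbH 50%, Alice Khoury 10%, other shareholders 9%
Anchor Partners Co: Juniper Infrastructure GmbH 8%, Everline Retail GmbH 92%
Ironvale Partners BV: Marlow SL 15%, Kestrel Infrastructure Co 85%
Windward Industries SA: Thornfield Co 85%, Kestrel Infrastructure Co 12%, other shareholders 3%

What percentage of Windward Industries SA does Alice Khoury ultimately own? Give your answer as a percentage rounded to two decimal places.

72.34%

Alice reaches Windward along 5 paths.
Via Juniper → Thornfield: 50% × 45% × 85% = 19.125%.
Via Thornfield: 53% × 85% = 45.05%.
Via Juniper → Kestrel: 50% × 31% × 12% = 1.86%.
Via Everline → Kestrel: 85% × 50% × 12% = 5.1%.
Via Kestrel: 10% × 12% = 1.2%.
Total: 19.125% + 45.05% + 1.86% + 5.1% + 1.2% = 72.335%.
Rounded: 72.34%.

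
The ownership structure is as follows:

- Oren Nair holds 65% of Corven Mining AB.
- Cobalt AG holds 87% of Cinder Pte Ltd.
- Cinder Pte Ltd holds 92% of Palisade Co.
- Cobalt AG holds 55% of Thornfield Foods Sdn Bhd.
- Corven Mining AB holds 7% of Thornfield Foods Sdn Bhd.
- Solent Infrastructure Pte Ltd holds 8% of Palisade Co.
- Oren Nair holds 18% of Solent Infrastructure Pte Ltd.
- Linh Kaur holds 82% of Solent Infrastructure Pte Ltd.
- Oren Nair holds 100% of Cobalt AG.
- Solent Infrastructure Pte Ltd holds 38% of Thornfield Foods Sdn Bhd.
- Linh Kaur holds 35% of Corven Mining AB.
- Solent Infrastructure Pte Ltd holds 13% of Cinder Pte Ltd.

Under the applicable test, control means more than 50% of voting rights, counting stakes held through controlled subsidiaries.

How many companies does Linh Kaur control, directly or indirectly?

1

Linh holds 82% of Solent, so Linh controls Solent.
No other company's threshold is met.
Linh controls 1 company.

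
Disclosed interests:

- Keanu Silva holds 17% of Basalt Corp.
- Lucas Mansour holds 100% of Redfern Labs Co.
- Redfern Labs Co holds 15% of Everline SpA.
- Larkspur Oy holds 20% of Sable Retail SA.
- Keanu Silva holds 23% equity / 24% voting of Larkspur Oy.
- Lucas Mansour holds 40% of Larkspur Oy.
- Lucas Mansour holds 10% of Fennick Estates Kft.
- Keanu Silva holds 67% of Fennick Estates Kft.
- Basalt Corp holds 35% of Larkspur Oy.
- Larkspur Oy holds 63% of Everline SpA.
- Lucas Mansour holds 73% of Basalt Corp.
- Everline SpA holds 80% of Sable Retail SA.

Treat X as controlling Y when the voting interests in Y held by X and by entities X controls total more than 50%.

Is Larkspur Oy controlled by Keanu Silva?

No

Keanu holds 67% of Fennick, so Keanu controls Fennick.
In Larkspur, Keanu's side holds only 24%, not > 50%.
So Keanu does not control Larkspur.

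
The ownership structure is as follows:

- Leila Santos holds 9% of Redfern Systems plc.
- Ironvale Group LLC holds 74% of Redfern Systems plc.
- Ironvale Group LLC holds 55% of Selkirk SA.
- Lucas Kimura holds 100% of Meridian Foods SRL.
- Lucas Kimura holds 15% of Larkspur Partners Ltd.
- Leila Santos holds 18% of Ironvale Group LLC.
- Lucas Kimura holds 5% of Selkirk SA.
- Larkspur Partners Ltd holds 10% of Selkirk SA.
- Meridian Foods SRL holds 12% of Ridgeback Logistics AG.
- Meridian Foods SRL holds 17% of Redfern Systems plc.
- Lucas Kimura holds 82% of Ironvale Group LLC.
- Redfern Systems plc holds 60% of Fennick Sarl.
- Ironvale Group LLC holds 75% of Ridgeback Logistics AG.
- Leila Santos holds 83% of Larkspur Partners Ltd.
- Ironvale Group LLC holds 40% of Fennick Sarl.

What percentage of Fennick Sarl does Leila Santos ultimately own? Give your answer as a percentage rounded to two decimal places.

20.59%

Leila reaches Fennick along 3 paths.
Via Ironvale: 18% × 40% = 7.2%.
Via Ironvale → Redfern: 18% × 74% × 60% = 7.992%.
Via Redfern: 9% × 60% = 5.4%.
Total: 7.2% + 7.992% + 5.4% = 20.592%.
Rounded: 20.59%.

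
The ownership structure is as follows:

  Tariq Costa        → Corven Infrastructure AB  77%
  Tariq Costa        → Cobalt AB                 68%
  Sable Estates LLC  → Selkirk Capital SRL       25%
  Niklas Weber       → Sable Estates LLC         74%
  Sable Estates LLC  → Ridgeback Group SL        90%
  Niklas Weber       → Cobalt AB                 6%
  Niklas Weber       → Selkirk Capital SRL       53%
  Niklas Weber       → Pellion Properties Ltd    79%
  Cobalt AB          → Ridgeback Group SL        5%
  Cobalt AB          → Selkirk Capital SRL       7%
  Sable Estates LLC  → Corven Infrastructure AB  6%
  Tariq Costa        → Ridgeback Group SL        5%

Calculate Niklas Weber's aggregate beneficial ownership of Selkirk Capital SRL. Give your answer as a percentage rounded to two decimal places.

71.92%

Niklas reaches Selkirk along 3 paths.
Direct stake: 53% = 53%.
Via Sable: 74% × 25% = 18.5%.
Via Cobalt: 6% × 7% = 0.42%.
Total: 53% + 18.5% + 0.42% = 71.92%.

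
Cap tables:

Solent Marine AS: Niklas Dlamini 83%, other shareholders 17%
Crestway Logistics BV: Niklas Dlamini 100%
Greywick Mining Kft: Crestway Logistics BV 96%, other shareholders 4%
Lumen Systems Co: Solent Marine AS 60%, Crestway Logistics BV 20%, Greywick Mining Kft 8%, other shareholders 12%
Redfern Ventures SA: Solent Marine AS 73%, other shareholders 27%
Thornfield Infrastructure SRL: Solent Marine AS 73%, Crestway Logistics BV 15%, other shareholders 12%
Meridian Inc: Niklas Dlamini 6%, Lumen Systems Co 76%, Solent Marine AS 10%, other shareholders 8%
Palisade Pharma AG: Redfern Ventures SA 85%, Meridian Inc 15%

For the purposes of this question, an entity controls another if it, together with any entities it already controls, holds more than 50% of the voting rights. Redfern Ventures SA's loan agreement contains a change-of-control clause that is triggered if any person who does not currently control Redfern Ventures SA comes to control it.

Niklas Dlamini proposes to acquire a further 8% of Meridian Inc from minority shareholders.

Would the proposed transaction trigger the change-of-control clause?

No

The purchase changes only Niklas's holdings, so Niklas is the only person who could newly come to control Redfern.
Niklas holds 83% of Solent, so Niklas controls Solent.
Solent holds 73% of Redfern, so Niklas controls Redfern.
So Niklas already controls Redfern before the transaction.
After the purchase, Niklas's direct stake in Meridian rises to 6% + 8% = 14%.
Niklas controlled Redfern already, so this is not a new person acquiring control; every other person's position is unchanged or reduced.
No new person acquires control, so the clause is not triggered.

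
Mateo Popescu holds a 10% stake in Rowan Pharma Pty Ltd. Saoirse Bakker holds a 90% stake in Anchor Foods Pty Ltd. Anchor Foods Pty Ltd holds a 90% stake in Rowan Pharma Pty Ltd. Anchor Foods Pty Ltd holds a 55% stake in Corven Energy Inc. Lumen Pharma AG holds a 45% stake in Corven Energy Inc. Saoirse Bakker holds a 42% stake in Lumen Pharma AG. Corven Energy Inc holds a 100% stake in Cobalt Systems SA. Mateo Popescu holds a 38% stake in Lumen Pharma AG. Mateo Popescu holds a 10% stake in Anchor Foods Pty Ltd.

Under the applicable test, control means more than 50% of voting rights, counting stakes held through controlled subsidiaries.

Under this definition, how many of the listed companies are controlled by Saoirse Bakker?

4

Saoirse holds 90% of Anchor, so Saoirse controls Anchor.
Anchor holds 90% of Rowan, so Saoirse controls Rowan.
Anchor holds 55% of Corven, so Saoirse controls Corven.
Corven holds 100% of Cobalt, so Saoirse controls Cobalt.
No other company's threshold is met.
Saoirse controls 4 companies.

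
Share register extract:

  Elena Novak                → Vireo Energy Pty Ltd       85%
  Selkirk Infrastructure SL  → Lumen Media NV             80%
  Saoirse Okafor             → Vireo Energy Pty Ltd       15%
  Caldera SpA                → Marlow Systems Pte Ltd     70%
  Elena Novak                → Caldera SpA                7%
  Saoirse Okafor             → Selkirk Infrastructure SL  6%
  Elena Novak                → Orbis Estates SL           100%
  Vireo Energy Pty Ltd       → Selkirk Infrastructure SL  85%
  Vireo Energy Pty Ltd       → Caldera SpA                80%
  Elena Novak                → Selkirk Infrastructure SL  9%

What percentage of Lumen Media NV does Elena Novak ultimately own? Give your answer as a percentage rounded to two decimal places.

65.00%

Elena reaches Lumen along 2 paths.
Via Vireo → Selkirk: 85% × 85% × 80% = 57.8%.
Via Selkirk: 9% × 80% = 7.2%.
Total: 57.8% + 7.2% = 65%.
Rounded: 65.00%.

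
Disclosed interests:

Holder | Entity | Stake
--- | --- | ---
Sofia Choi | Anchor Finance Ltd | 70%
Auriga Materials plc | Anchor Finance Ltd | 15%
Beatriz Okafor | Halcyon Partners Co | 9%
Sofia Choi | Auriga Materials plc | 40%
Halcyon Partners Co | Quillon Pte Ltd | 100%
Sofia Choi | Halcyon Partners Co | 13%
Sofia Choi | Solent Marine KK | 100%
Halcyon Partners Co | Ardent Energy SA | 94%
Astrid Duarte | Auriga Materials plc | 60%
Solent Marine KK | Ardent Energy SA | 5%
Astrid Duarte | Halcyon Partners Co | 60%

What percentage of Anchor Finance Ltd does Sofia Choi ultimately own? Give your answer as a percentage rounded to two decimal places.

76.00%

Sofia reaches Anchor along 2 paths.
Direct stake: 70% = 70%.
Via Auriga: 40% × 15% = 6%.
Total: 70% + 6% = 76%.
Rounded: 76.00%.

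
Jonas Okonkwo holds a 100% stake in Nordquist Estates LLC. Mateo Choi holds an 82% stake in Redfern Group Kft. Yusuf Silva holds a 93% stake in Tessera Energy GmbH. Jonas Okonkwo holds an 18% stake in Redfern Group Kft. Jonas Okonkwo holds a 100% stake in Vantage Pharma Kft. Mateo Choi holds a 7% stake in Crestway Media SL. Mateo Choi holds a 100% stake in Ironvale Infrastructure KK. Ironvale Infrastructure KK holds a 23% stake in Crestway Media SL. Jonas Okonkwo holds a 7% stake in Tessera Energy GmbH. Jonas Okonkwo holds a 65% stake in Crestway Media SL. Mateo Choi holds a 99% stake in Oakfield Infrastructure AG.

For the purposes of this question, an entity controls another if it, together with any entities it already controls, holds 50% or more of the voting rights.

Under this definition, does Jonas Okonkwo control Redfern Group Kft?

No

Jonas holds 100% of Nordquist, so Jonas controls Nordquist.
Jonas holds 65% of Crestway, so Jonas controls Crestway.
Jonas holds 100% of Vantage, so Jonas controls Vantage.
In Redfern, Jonas's side holds only 18%, not ≥ 50%.
So Jonas does not control Redfern.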